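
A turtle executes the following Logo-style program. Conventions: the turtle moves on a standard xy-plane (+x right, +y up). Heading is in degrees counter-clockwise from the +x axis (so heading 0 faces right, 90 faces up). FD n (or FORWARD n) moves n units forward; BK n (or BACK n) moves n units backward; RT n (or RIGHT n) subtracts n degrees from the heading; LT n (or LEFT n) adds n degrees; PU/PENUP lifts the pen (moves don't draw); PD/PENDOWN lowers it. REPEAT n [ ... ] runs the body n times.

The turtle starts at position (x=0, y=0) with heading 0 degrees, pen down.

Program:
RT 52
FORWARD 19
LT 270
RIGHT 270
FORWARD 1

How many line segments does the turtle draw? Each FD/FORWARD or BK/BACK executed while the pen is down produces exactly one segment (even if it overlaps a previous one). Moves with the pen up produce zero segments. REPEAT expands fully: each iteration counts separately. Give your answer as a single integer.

Answer: 2

Derivation:
Executing turtle program step by step:
Start: pos=(0,0), heading=0, pen down
RT 52: heading 0 -> 308
FD 19: (0,0) -> (11.698,-14.972) [heading=308, draw]
LT 270: heading 308 -> 218
RT 270: heading 218 -> 308
FD 1: (11.698,-14.972) -> (12.313,-15.76) [heading=308, draw]
Final: pos=(12.313,-15.76), heading=308, 2 segment(s) drawn
Segments drawn: 2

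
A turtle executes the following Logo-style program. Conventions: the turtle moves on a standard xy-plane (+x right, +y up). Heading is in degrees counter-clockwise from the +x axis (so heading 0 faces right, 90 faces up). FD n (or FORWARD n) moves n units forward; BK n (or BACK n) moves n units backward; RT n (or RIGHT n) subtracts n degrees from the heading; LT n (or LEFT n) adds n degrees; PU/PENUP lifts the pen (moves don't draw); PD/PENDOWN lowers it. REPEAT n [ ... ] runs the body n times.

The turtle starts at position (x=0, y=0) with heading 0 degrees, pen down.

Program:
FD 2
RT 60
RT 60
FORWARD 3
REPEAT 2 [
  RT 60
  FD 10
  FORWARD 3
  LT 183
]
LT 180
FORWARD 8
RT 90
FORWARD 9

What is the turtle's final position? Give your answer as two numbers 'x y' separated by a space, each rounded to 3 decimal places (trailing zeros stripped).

Answer: -7.999 -25.263

Derivation:
Executing turtle program step by step:
Start: pos=(0,0), heading=0, pen down
FD 2: (0,0) -> (2,0) [heading=0, draw]
RT 60: heading 0 -> 300
RT 60: heading 300 -> 240
FD 3: (2,0) -> (0.5,-2.598) [heading=240, draw]
REPEAT 2 [
  -- iteration 1/2 --
  RT 60: heading 240 -> 180
  FD 10: (0.5,-2.598) -> (-9.5,-2.598) [heading=180, draw]
  FD 3: (-9.5,-2.598) -> (-12.5,-2.598) [heading=180, draw]
  LT 183: heading 180 -> 3
  -- iteration 2/2 --
  RT 60: heading 3 -> 303
  FD 10: (-12.5,-2.598) -> (-7.054,-10.985) [heading=303, draw]
  FD 3: (-7.054,-10.985) -> (-5.42,-13.501) [heading=303, draw]
  LT 183: heading 303 -> 126
]
LT 180: heading 126 -> 306
FD 8: (-5.42,-13.501) -> (-0.717,-19.973) [heading=306, draw]
RT 90: heading 306 -> 216
FD 9: (-0.717,-19.973) -> (-7.999,-25.263) [heading=216, draw]
Final: pos=(-7.999,-25.263), heading=216, 8 segment(s) drawn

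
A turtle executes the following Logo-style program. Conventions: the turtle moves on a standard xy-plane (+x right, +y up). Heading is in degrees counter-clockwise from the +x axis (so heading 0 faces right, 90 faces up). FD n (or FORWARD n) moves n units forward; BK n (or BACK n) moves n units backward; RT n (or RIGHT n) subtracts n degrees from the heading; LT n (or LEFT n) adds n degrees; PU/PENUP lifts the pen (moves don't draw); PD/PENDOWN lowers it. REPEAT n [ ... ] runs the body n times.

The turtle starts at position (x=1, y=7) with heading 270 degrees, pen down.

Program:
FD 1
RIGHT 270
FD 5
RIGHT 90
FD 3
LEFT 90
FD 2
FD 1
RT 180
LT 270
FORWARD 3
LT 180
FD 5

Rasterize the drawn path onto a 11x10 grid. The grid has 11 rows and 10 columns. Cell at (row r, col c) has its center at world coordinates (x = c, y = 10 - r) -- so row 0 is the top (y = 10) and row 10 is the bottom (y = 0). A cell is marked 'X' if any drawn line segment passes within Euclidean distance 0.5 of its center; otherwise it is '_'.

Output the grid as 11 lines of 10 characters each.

Answer: __________
__________
__________
_X________
_XXXXXX__X
______X__X
______X__X
______XXXX
_________X
_________X
__________

Derivation:
Segment 0: (1,7) -> (1,6)
Segment 1: (1,6) -> (6,6)
Segment 2: (6,6) -> (6,3)
Segment 3: (6,3) -> (8,3)
Segment 4: (8,3) -> (9,3)
Segment 5: (9,3) -> (9,6)
Segment 6: (9,6) -> (9,1)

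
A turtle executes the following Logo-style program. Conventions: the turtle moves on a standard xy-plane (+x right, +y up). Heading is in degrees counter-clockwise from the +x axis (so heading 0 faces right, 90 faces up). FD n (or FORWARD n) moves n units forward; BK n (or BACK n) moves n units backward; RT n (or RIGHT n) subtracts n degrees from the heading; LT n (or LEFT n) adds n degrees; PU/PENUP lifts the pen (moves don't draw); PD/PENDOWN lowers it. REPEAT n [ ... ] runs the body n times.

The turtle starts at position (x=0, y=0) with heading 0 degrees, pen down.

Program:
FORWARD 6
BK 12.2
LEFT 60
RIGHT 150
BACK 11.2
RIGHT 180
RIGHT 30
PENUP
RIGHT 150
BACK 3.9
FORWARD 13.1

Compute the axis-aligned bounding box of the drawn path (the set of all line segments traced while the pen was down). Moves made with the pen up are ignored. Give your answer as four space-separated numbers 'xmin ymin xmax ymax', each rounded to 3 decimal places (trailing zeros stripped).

Executing turtle program step by step:
Start: pos=(0,0), heading=0, pen down
FD 6: (0,0) -> (6,0) [heading=0, draw]
BK 12.2: (6,0) -> (-6.2,0) [heading=0, draw]
LT 60: heading 0 -> 60
RT 150: heading 60 -> 270
BK 11.2: (-6.2,0) -> (-6.2,11.2) [heading=270, draw]
RT 180: heading 270 -> 90
RT 30: heading 90 -> 60
PU: pen up
RT 150: heading 60 -> 270
BK 3.9: (-6.2,11.2) -> (-6.2,15.1) [heading=270, move]
FD 13.1: (-6.2,15.1) -> (-6.2,2) [heading=270, move]
Final: pos=(-6.2,2), heading=270, 3 segment(s) drawn

Segment endpoints: x in {-6.2, -6.2, 0, 6}, y in {0, 11.2}
xmin=-6.2, ymin=0, xmax=6, ymax=11.2

Answer: -6.2 0 6 11.2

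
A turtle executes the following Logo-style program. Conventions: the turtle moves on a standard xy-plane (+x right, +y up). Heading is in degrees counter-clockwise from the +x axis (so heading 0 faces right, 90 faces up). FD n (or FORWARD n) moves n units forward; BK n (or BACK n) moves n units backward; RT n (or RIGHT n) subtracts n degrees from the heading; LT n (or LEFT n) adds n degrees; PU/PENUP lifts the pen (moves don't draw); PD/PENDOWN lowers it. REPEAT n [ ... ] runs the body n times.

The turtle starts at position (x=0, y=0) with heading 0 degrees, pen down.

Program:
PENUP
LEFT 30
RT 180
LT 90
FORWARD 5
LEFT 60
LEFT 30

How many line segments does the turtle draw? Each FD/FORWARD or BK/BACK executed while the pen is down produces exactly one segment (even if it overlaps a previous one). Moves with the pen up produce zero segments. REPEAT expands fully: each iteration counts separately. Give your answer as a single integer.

Executing turtle program step by step:
Start: pos=(0,0), heading=0, pen down
PU: pen up
LT 30: heading 0 -> 30
RT 180: heading 30 -> 210
LT 90: heading 210 -> 300
FD 5: (0,0) -> (2.5,-4.33) [heading=300, move]
LT 60: heading 300 -> 0
LT 30: heading 0 -> 30
Final: pos=(2.5,-4.33), heading=30, 0 segment(s) drawn
Segments drawn: 0

Answer: 0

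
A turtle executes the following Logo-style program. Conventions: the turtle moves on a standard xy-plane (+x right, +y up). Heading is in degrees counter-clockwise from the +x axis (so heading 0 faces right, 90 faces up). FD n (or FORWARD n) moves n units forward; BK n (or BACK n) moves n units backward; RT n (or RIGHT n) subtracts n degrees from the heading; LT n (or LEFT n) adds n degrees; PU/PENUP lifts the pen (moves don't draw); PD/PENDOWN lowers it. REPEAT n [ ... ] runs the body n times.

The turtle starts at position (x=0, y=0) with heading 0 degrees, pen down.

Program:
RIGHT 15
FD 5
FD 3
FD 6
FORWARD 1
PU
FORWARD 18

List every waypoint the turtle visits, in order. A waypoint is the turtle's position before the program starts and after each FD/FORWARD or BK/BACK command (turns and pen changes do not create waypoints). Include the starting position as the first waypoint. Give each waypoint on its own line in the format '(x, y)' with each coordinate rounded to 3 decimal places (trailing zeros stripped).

Executing turtle program step by step:
Start: pos=(0,0), heading=0, pen down
RT 15: heading 0 -> 345
FD 5: (0,0) -> (4.83,-1.294) [heading=345, draw]
FD 3: (4.83,-1.294) -> (7.727,-2.071) [heading=345, draw]
FD 6: (7.727,-2.071) -> (13.523,-3.623) [heading=345, draw]
FD 1: (13.523,-3.623) -> (14.489,-3.882) [heading=345, draw]
PU: pen up
FD 18: (14.489,-3.882) -> (31.876,-8.541) [heading=345, move]
Final: pos=(31.876,-8.541), heading=345, 4 segment(s) drawn
Waypoints (6 total):
(0, 0)
(4.83, -1.294)
(7.727, -2.071)
(13.523, -3.623)
(14.489, -3.882)
(31.876, -8.541)

Answer: (0, 0)
(4.83, -1.294)
(7.727, -2.071)
(13.523, -3.623)
(14.489, -3.882)
(31.876, -8.541)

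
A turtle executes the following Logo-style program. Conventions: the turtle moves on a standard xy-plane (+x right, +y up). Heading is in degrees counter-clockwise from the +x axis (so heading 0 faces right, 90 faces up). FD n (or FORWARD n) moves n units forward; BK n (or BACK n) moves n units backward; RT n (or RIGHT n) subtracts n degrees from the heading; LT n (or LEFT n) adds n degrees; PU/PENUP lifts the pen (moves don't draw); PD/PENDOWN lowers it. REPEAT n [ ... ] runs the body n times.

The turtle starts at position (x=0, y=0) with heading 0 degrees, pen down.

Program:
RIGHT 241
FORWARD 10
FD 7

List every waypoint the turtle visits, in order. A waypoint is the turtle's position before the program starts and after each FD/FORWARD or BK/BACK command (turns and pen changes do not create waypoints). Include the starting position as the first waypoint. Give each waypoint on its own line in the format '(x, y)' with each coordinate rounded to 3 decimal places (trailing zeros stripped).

Answer: (0, 0)
(-4.848, 8.746)
(-8.242, 14.869)

Derivation:
Executing turtle program step by step:
Start: pos=(0,0), heading=0, pen down
RT 241: heading 0 -> 119
FD 10: (0,0) -> (-4.848,8.746) [heading=119, draw]
FD 7: (-4.848,8.746) -> (-8.242,14.869) [heading=119, draw]
Final: pos=(-8.242,14.869), heading=119, 2 segment(s) drawn
Waypoints (3 total):
(0, 0)
(-4.848, 8.746)
(-8.242, 14.869)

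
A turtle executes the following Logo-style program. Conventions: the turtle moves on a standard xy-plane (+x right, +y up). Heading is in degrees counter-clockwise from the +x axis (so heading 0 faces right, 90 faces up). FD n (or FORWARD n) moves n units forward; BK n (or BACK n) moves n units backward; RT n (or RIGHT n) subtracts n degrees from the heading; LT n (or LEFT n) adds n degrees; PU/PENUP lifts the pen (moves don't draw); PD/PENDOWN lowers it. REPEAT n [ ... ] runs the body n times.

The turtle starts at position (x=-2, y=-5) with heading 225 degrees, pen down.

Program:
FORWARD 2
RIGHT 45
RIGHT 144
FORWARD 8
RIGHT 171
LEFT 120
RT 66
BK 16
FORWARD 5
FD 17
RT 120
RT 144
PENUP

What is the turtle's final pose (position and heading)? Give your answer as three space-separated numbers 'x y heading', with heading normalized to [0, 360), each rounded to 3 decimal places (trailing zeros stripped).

Executing turtle program step by step:
Start: pos=(-2,-5), heading=225, pen down
FD 2: (-2,-5) -> (-3.414,-6.414) [heading=225, draw]
RT 45: heading 225 -> 180
RT 144: heading 180 -> 36
FD 8: (-3.414,-6.414) -> (3.058,-1.712) [heading=36, draw]
RT 171: heading 36 -> 225
LT 120: heading 225 -> 345
RT 66: heading 345 -> 279
BK 16: (3.058,-1.712) -> (0.555,14.091) [heading=279, draw]
FD 5: (0.555,14.091) -> (1.337,9.153) [heading=279, draw]
FD 17: (1.337,9.153) -> (3.997,-7.638) [heading=279, draw]
RT 120: heading 279 -> 159
RT 144: heading 159 -> 15
PU: pen up
Final: pos=(3.997,-7.638), heading=15, 5 segment(s) drawn

Answer: 3.997 -7.638 15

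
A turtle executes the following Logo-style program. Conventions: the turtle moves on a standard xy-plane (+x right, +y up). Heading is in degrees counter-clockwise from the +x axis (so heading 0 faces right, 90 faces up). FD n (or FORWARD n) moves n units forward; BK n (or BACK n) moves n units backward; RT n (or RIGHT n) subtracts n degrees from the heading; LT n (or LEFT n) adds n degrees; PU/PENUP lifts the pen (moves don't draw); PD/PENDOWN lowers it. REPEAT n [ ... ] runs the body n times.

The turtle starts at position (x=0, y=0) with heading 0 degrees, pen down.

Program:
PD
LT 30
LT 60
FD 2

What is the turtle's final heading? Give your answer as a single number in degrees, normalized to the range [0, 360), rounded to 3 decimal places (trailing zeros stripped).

Executing turtle program step by step:
Start: pos=(0,0), heading=0, pen down
PD: pen down
LT 30: heading 0 -> 30
LT 60: heading 30 -> 90
FD 2: (0,0) -> (0,2) [heading=90, draw]
Final: pos=(0,2), heading=90, 1 segment(s) drawn

Answer: 90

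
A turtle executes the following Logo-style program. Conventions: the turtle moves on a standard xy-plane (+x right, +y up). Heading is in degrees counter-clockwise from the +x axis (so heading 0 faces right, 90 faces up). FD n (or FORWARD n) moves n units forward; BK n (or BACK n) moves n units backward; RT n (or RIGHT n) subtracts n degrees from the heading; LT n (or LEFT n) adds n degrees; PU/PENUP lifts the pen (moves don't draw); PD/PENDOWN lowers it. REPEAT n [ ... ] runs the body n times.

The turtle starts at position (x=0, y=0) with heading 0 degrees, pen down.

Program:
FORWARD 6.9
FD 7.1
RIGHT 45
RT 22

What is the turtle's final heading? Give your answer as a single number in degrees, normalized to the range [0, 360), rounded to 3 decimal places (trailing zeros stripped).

Answer: 293

Derivation:
Executing turtle program step by step:
Start: pos=(0,0), heading=0, pen down
FD 6.9: (0,0) -> (6.9,0) [heading=0, draw]
FD 7.1: (6.9,0) -> (14,0) [heading=0, draw]
RT 45: heading 0 -> 315
RT 22: heading 315 -> 293
Final: pos=(14,0), heading=293, 2 segment(s) drawn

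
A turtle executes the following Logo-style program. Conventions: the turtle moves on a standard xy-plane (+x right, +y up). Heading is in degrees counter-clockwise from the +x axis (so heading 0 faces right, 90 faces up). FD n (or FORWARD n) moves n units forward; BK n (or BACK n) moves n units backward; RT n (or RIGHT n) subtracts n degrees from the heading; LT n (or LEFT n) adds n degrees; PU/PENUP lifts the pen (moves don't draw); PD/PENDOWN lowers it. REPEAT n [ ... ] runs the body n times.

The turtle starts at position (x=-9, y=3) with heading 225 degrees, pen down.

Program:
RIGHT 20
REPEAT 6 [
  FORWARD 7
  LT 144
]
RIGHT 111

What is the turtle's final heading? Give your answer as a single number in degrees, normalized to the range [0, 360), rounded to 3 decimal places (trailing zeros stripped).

Executing turtle program step by step:
Start: pos=(-9,3), heading=225, pen down
RT 20: heading 225 -> 205
REPEAT 6 [
  -- iteration 1/6 --
  FD 7: (-9,3) -> (-15.344,0.042) [heading=205, draw]
  LT 144: heading 205 -> 349
  -- iteration 2/6 --
  FD 7: (-15.344,0.042) -> (-8.473,-1.294) [heading=349, draw]
  LT 144: heading 349 -> 133
  -- iteration 3/6 --
  FD 7: (-8.473,-1.294) -> (-13.247,3.825) [heading=133, draw]
  LT 144: heading 133 -> 277
  -- iteration 4/6 --
  FD 7: (-13.247,3.825) -> (-12.394,-3.122) [heading=277, draw]
  LT 144: heading 277 -> 61
  -- iteration 5/6 --
  FD 7: (-12.394,-3.122) -> (-9,3) [heading=61, draw]
  LT 144: heading 61 -> 205
  -- iteration 6/6 --
  FD 7: (-9,3) -> (-15.344,0.042) [heading=205, draw]
  LT 144: heading 205 -> 349
]
RT 111: heading 349 -> 238
Final: pos=(-15.344,0.042), heading=238, 6 segment(s) drawn

Answer: 238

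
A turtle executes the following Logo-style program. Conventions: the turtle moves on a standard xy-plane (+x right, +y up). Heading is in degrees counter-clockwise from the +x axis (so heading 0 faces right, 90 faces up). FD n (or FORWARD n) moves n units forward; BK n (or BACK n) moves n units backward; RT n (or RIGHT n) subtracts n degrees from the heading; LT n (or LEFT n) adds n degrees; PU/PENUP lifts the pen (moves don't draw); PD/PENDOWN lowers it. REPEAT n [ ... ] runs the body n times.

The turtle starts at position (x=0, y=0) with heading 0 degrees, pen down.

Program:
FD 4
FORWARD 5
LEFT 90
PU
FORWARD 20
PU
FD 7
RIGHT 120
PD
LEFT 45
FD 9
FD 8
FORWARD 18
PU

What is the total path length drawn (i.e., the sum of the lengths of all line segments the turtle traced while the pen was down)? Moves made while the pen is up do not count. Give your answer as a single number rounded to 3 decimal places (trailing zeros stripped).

Answer: 44

Derivation:
Executing turtle program step by step:
Start: pos=(0,0), heading=0, pen down
FD 4: (0,0) -> (4,0) [heading=0, draw]
FD 5: (4,0) -> (9,0) [heading=0, draw]
LT 90: heading 0 -> 90
PU: pen up
FD 20: (9,0) -> (9,20) [heading=90, move]
PU: pen up
FD 7: (9,20) -> (9,27) [heading=90, move]
RT 120: heading 90 -> 330
PD: pen down
LT 45: heading 330 -> 15
FD 9: (9,27) -> (17.693,29.329) [heading=15, draw]
FD 8: (17.693,29.329) -> (25.421,31.4) [heading=15, draw]
FD 18: (25.421,31.4) -> (42.807,36.059) [heading=15, draw]
PU: pen up
Final: pos=(42.807,36.059), heading=15, 5 segment(s) drawn

Segment lengths:
  seg 1: (0,0) -> (4,0), length = 4
  seg 2: (4,0) -> (9,0), length = 5
  seg 3: (9,27) -> (17.693,29.329), length = 9
  seg 4: (17.693,29.329) -> (25.421,31.4), length = 8
  seg 5: (25.421,31.4) -> (42.807,36.059), length = 18
Total = 44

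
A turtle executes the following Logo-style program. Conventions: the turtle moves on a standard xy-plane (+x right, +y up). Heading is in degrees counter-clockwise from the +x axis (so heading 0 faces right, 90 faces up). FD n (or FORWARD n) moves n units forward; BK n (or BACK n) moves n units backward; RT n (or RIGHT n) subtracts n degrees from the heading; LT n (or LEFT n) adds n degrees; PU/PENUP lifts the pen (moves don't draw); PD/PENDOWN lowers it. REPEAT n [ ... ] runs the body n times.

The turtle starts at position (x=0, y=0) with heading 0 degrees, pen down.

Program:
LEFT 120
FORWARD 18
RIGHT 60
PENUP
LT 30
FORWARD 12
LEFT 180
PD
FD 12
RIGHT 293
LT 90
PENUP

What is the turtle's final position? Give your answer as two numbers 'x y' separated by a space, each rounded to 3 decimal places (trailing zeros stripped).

Answer: -9 15.588

Derivation:
Executing turtle program step by step:
Start: pos=(0,0), heading=0, pen down
LT 120: heading 0 -> 120
FD 18: (0,0) -> (-9,15.588) [heading=120, draw]
RT 60: heading 120 -> 60
PU: pen up
LT 30: heading 60 -> 90
FD 12: (-9,15.588) -> (-9,27.588) [heading=90, move]
LT 180: heading 90 -> 270
PD: pen down
FD 12: (-9,27.588) -> (-9,15.588) [heading=270, draw]
RT 293: heading 270 -> 337
LT 90: heading 337 -> 67
PU: pen up
Final: pos=(-9,15.588), heading=67, 2 segment(s) drawn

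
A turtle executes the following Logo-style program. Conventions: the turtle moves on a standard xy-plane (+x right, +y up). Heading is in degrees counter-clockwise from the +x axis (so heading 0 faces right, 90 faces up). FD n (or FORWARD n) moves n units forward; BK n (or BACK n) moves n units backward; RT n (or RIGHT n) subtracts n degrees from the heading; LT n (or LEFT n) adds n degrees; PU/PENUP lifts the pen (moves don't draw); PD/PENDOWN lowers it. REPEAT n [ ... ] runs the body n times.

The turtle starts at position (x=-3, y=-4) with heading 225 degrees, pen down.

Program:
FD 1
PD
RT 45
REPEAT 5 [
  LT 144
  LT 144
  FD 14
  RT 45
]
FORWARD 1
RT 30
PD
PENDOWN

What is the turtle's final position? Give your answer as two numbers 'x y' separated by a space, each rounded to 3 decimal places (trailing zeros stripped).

Executing turtle program step by step:
Start: pos=(-3,-4), heading=225, pen down
FD 1: (-3,-4) -> (-3.707,-4.707) [heading=225, draw]
PD: pen down
RT 45: heading 225 -> 180
REPEAT 5 [
  -- iteration 1/5 --
  LT 144: heading 180 -> 324
  LT 144: heading 324 -> 108
  FD 14: (-3.707,-4.707) -> (-8.033,8.608) [heading=108, draw]
  RT 45: heading 108 -> 63
  -- iteration 2/5 --
  LT 144: heading 63 -> 207
  LT 144: heading 207 -> 351
  FD 14: (-8.033,8.608) -> (5.794,6.418) [heading=351, draw]
  RT 45: heading 351 -> 306
  -- iteration 3/5 --
  LT 144: heading 306 -> 90
  LT 144: heading 90 -> 234
  FD 14: (5.794,6.418) -> (-2.435,-4.909) [heading=234, draw]
  RT 45: heading 234 -> 189
  -- iteration 4/5 --
  LT 144: heading 189 -> 333
  LT 144: heading 333 -> 117
  FD 14: (-2.435,-4.909) -> (-8.791,7.565) [heading=117, draw]
  RT 45: heading 117 -> 72
  -- iteration 5/5 --
  LT 144: heading 72 -> 216
  LT 144: heading 216 -> 0
  FD 14: (-8.791,7.565) -> (5.209,7.565) [heading=0, draw]
  RT 45: heading 0 -> 315
]
FD 1: (5.209,7.565) -> (5.917,6.858) [heading=315, draw]
RT 30: heading 315 -> 285
PD: pen down
PD: pen down
Final: pos=(5.917,6.858), heading=285, 7 segment(s) drawn

Answer: 5.917 6.858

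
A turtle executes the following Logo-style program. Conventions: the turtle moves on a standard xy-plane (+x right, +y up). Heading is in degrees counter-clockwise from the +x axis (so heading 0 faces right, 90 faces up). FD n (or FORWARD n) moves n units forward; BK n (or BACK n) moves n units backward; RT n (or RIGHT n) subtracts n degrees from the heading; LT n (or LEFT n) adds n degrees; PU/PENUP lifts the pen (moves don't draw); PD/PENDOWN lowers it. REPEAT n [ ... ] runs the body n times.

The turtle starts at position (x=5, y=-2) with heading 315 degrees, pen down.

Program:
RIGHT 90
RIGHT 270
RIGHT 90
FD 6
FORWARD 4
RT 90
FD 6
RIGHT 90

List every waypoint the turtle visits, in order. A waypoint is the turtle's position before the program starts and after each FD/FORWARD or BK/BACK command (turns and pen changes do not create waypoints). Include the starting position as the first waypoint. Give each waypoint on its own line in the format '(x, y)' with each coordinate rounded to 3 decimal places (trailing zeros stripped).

Executing turtle program step by step:
Start: pos=(5,-2), heading=315, pen down
RT 90: heading 315 -> 225
RT 270: heading 225 -> 315
RT 90: heading 315 -> 225
FD 6: (5,-2) -> (0.757,-6.243) [heading=225, draw]
FD 4: (0.757,-6.243) -> (-2.071,-9.071) [heading=225, draw]
RT 90: heading 225 -> 135
FD 6: (-2.071,-9.071) -> (-6.314,-4.828) [heading=135, draw]
RT 90: heading 135 -> 45
Final: pos=(-6.314,-4.828), heading=45, 3 segment(s) drawn
Waypoints (4 total):
(5, -2)
(0.757, -6.243)
(-2.071, -9.071)
(-6.314, -4.828)

Answer: (5, -2)
(0.757, -6.243)
(-2.071, -9.071)
(-6.314, -4.828)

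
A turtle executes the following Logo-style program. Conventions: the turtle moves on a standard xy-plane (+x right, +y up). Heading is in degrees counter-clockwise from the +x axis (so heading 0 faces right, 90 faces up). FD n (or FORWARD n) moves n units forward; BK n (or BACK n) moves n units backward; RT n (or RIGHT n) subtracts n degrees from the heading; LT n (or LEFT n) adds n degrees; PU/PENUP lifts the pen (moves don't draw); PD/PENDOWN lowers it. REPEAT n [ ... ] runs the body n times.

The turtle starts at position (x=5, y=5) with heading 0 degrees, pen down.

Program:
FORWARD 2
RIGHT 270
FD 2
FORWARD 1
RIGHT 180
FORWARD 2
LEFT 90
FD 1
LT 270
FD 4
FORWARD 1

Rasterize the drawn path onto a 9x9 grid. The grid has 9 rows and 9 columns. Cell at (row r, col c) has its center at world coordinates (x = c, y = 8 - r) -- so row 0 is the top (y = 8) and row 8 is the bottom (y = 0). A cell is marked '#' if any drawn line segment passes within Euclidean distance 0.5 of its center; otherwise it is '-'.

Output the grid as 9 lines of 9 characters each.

Segment 0: (5,5) -> (7,5)
Segment 1: (7,5) -> (7,7)
Segment 2: (7,7) -> (7,8)
Segment 3: (7,8) -> (7,6)
Segment 4: (7,6) -> (8,6)
Segment 5: (8,6) -> (8,2)
Segment 6: (8,2) -> (8,1)

Answer: -------#-
-------#-
-------##
-----####
--------#
--------#
--------#
--------#
---------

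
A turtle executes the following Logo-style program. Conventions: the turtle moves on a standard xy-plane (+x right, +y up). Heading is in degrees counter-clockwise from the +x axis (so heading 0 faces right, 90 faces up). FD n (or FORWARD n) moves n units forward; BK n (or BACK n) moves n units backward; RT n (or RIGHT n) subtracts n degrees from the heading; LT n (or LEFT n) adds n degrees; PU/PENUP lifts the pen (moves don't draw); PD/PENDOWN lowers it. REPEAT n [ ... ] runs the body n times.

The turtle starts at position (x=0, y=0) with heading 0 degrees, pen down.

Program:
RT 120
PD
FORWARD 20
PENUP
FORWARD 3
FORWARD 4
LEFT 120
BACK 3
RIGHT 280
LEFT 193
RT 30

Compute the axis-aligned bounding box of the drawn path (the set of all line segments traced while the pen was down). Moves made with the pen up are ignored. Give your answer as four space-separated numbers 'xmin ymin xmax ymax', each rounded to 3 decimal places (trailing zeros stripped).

Answer: -10 -17.321 0 0

Derivation:
Executing turtle program step by step:
Start: pos=(0,0), heading=0, pen down
RT 120: heading 0 -> 240
PD: pen down
FD 20: (0,0) -> (-10,-17.321) [heading=240, draw]
PU: pen up
FD 3: (-10,-17.321) -> (-11.5,-19.919) [heading=240, move]
FD 4: (-11.5,-19.919) -> (-13.5,-23.383) [heading=240, move]
LT 120: heading 240 -> 0
BK 3: (-13.5,-23.383) -> (-16.5,-23.383) [heading=0, move]
RT 280: heading 0 -> 80
LT 193: heading 80 -> 273
RT 30: heading 273 -> 243
Final: pos=(-16.5,-23.383), heading=243, 1 segment(s) drawn

Segment endpoints: x in {-10, 0}, y in {-17.321, 0}
xmin=-10, ymin=-17.321, xmax=0, ymax=0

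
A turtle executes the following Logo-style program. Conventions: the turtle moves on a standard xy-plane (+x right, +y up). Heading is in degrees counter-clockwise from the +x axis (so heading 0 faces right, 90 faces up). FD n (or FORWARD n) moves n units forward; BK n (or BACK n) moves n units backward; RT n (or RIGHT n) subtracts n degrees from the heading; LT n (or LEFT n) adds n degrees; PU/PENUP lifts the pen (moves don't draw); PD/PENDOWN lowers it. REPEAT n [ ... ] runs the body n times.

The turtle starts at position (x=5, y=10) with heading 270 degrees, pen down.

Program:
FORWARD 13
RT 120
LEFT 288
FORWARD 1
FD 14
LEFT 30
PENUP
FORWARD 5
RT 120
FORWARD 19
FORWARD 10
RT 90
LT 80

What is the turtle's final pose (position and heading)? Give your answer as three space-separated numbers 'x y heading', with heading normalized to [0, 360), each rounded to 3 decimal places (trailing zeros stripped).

Executing turtle program step by step:
Start: pos=(5,10), heading=270, pen down
FD 13: (5,10) -> (5,-3) [heading=270, draw]
RT 120: heading 270 -> 150
LT 288: heading 150 -> 78
FD 1: (5,-3) -> (5.208,-2.022) [heading=78, draw]
FD 14: (5.208,-2.022) -> (8.119,11.672) [heading=78, draw]
LT 30: heading 78 -> 108
PU: pen up
FD 5: (8.119,11.672) -> (6.574,16.427) [heading=108, move]
RT 120: heading 108 -> 348
FD 19: (6.574,16.427) -> (25.158,12.477) [heading=348, move]
FD 10: (25.158,12.477) -> (34.94,10.398) [heading=348, move]
RT 90: heading 348 -> 258
LT 80: heading 258 -> 338
Final: pos=(34.94,10.398), heading=338, 3 segment(s) drawn

Answer: 34.94 10.398 338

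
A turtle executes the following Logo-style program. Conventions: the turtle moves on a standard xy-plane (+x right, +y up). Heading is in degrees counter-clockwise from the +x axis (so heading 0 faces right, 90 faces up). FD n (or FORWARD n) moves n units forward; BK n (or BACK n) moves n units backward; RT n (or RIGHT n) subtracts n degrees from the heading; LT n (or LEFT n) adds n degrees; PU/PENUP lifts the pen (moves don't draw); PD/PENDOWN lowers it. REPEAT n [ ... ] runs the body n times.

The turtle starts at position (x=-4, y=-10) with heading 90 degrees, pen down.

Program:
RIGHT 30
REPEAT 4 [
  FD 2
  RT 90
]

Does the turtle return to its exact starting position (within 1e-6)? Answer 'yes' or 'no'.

Answer: yes

Derivation:
Executing turtle program step by step:
Start: pos=(-4,-10), heading=90, pen down
RT 30: heading 90 -> 60
REPEAT 4 [
  -- iteration 1/4 --
  FD 2: (-4,-10) -> (-3,-8.268) [heading=60, draw]
  RT 90: heading 60 -> 330
  -- iteration 2/4 --
  FD 2: (-3,-8.268) -> (-1.268,-9.268) [heading=330, draw]
  RT 90: heading 330 -> 240
  -- iteration 3/4 --
  FD 2: (-1.268,-9.268) -> (-2.268,-11) [heading=240, draw]
  RT 90: heading 240 -> 150
  -- iteration 4/4 --
  FD 2: (-2.268,-11) -> (-4,-10) [heading=150, draw]
  RT 90: heading 150 -> 60
]
Final: pos=(-4,-10), heading=60, 4 segment(s) drawn

Start position: (-4, -10)
Final position: (-4, -10)
Distance = 0; < 1e-6 -> CLOSED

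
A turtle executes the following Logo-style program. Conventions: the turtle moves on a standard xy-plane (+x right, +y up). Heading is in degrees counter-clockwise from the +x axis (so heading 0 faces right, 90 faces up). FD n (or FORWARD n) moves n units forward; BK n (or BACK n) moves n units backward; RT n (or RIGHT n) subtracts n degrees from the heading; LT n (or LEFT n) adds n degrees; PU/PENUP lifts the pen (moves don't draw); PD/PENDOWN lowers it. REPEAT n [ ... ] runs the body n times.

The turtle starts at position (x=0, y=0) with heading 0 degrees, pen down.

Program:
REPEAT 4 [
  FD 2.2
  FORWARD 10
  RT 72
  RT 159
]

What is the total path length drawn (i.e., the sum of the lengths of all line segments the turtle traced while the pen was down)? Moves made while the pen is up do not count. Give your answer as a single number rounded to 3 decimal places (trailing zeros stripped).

Executing turtle program step by step:
Start: pos=(0,0), heading=0, pen down
REPEAT 4 [
  -- iteration 1/4 --
  FD 2.2: (0,0) -> (2.2,0) [heading=0, draw]
  FD 10: (2.2,0) -> (12.2,0) [heading=0, draw]
  RT 72: heading 0 -> 288
  RT 159: heading 288 -> 129
  -- iteration 2/4 --
  FD 2.2: (12.2,0) -> (10.815,1.71) [heading=129, draw]
  FD 10: (10.815,1.71) -> (4.522,9.481) [heading=129, draw]
  RT 72: heading 129 -> 57
  RT 159: heading 57 -> 258
  -- iteration 3/4 --
  FD 2.2: (4.522,9.481) -> (4.065,7.329) [heading=258, draw]
  FD 10: (4.065,7.329) -> (1.986,-2.452) [heading=258, draw]
  RT 72: heading 258 -> 186
  RT 159: heading 186 -> 27
  -- iteration 4/4 --
  FD 2.2: (1.986,-2.452) -> (3.946,-1.453) [heading=27, draw]
  FD 10: (3.946,-1.453) -> (12.856,3.086) [heading=27, draw]
  RT 72: heading 27 -> 315
  RT 159: heading 315 -> 156
]
Final: pos=(12.856,3.086), heading=156, 8 segment(s) drawn

Segment lengths:
  seg 1: (0,0) -> (2.2,0), length = 2.2
  seg 2: (2.2,0) -> (12.2,0), length = 10
  seg 3: (12.2,0) -> (10.815,1.71), length = 2.2
  seg 4: (10.815,1.71) -> (4.522,9.481), length = 10
  seg 5: (4.522,9.481) -> (4.065,7.329), length = 2.2
  seg 6: (4.065,7.329) -> (1.986,-2.452), length = 10
  seg 7: (1.986,-2.452) -> (3.946,-1.453), length = 2.2
  seg 8: (3.946,-1.453) -> (12.856,3.086), length = 10
Total = 48.8

Answer: 48.8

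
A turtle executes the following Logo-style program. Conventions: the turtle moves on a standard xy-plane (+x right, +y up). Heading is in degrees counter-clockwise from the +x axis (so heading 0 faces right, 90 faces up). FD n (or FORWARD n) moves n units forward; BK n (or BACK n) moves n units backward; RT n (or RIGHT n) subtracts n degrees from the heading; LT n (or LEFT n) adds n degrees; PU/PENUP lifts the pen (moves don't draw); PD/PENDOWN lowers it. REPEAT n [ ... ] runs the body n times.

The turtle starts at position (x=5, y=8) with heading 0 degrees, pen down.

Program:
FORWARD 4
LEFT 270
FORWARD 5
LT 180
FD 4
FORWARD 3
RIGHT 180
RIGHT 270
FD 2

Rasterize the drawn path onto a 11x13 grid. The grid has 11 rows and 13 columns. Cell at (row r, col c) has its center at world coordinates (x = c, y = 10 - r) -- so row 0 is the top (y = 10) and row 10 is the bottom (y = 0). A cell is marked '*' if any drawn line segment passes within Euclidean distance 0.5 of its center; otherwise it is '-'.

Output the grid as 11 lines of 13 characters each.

Segment 0: (5,8) -> (9,8)
Segment 1: (9,8) -> (9,3)
Segment 2: (9,3) -> (9,7)
Segment 3: (9,7) -> (9,10)
Segment 4: (9,10) -> (11,10)

Answer: ---------***-
---------*---
-----*****---
---------*---
---------*---
---------*---
---------*---
---------*---
-------------
-------------
-------------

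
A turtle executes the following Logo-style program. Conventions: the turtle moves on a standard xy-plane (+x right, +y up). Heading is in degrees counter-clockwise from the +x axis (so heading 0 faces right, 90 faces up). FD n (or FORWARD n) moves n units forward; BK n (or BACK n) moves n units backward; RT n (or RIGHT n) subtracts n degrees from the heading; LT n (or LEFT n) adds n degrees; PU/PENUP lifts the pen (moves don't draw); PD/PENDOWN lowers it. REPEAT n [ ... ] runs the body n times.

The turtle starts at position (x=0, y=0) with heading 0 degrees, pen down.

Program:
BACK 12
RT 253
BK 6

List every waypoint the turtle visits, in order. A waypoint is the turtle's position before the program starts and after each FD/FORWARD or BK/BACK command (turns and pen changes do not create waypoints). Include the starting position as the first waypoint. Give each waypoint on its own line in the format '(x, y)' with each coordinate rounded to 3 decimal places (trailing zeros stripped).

Answer: (0, 0)
(-12, 0)
(-10.246, -5.738)

Derivation:
Executing turtle program step by step:
Start: pos=(0,0), heading=0, pen down
BK 12: (0,0) -> (-12,0) [heading=0, draw]
RT 253: heading 0 -> 107
BK 6: (-12,0) -> (-10.246,-5.738) [heading=107, draw]
Final: pos=(-10.246,-5.738), heading=107, 2 segment(s) drawn
Waypoints (3 total):
(0, 0)
(-12, 0)
(-10.246, -5.738)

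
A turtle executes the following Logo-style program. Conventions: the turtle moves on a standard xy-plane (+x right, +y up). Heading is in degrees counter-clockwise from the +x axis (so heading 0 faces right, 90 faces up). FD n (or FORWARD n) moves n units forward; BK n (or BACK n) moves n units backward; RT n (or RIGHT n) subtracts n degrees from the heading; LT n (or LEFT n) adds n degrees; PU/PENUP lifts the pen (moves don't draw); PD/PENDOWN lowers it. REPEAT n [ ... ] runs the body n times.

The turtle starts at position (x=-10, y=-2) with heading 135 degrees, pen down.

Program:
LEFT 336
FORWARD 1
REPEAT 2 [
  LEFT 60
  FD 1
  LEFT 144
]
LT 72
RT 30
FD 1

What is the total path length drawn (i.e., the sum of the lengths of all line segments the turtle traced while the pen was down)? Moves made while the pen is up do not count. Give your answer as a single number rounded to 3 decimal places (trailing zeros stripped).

Answer: 4

Derivation:
Executing turtle program step by step:
Start: pos=(-10,-2), heading=135, pen down
LT 336: heading 135 -> 111
FD 1: (-10,-2) -> (-10.358,-1.066) [heading=111, draw]
REPEAT 2 [
  -- iteration 1/2 --
  LT 60: heading 111 -> 171
  FD 1: (-10.358,-1.066) -> (-11.346,-0.91) [heading=171, draw]
  LT 144: heading 171 -> 315
  -- iteration 2/2 --
  LT 60: heading 315 -> 15
  FD 1: (-11.346,-0.91) -> (-10.38,-0.651) [heading=15, draw]
  LT 144: heading 15 -> 159
]
LT 72: heading 159 -> 231
RT 30: heading 231 -> 201
FD 1: (-10.38,-0.651) -> (-11.314,-1.01) [heading=201, draw]
Final: pos=(-11.314,-1.01), heading=201, 4 segment(s) drawn

Segment lengths:
  seg 1: (-10,-2) -> (-10.358,-1.066), length = 1
  seg 2: (-10.358,-1.066) -> (-11.346,-0.91), length = 1
  seg 3: (-11.346,-0.91) -> (-10.38,-0.651), length = 1
  seg 4: (-10.38,-0.651) -> (-11.314,-1.01), length = 1
Total = 4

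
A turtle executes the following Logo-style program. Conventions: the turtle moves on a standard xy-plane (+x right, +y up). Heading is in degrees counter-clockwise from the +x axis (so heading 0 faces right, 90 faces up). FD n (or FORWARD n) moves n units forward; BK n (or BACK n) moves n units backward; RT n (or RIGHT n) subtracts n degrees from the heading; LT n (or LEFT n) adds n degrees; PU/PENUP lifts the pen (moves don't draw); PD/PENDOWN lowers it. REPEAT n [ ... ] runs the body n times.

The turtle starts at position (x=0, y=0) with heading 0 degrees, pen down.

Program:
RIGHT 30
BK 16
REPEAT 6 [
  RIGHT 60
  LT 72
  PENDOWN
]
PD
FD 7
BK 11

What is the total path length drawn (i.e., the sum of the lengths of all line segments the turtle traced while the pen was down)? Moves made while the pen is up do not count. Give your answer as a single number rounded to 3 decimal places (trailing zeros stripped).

Executing turtle program step by step:
Start: pos=(0,0), heading=0, pen down
RT 30: heading 0 -> 330
BK 16: (0,0) -> (-13.856,8) [heading=330, draw]
REPEAT 6 [
  -- iteration 1/6 --
  RT 60: heading 330 -> 270
  LT 72: heading 270 -> 342
  PD: pen down
  -- iteration 2/6 --
  RT 60: heading 342 -> 282
  LT 72: heading 282 -> 354
  PD: pen down
  -- iteration 3/6 --
  RT 60: heading 354 -> 294
  LT 72: heading 294 -> 6
  PD: pen down
  -- iteration 4/6 --
  RT 60: heading 6 -> 306
  LT 72: heading 306 -> 18
  PD: pen down
  -- iteration 5/6 --
  RT 60: heading 18 -> 318
  LT 72: heading 318 -> 30
  PD: pen down
  -- iteration 6/6 --
  RT 60: heading 30 -> 330
  LT 72: heading 330 -> 42
  PD: pen down
]
PD: pen down
FD 7: (-13.856,8) -> (-8.654,12.684) [heading=42, draw]
BK 11: (-8.654,12.684) -> (-16.829,5.323) [heading=42, draw]
Final: pos=(-16.829,5.323), heading=42, 3 segment(s) drawn

Segment lengths:
  seg 1: (0,0) -> (-13.856,8), length = 16
  seg 2: (-13.856,8) -> (-8.654,12.684), length = 7
  seg 3: (-8.654,12.684) -> (-16.829,5.323), length = 11
Total = 34

Answer: 34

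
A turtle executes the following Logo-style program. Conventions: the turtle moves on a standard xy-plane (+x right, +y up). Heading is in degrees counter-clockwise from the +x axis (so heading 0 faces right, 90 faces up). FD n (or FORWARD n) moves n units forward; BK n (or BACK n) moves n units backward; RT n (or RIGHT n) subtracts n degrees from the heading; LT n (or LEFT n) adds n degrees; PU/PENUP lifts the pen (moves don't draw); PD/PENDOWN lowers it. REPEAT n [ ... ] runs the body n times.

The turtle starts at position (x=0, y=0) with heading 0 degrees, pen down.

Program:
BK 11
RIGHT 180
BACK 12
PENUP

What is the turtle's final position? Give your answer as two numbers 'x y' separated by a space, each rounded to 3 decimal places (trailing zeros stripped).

Executing turtle program step by step:
Start: pos=(0,0), heading=0, pen down
BK 11: (0,0) -> (-11,0) [heading=0, draw]
RT 180: heading 0 -> 180
BK 12: (-11,0) -> (1,0) [heading=180, draw]
PU: pen up
Final: pos=(1,0), heading=180, 2 segment(s) drawn

Answer: 1 0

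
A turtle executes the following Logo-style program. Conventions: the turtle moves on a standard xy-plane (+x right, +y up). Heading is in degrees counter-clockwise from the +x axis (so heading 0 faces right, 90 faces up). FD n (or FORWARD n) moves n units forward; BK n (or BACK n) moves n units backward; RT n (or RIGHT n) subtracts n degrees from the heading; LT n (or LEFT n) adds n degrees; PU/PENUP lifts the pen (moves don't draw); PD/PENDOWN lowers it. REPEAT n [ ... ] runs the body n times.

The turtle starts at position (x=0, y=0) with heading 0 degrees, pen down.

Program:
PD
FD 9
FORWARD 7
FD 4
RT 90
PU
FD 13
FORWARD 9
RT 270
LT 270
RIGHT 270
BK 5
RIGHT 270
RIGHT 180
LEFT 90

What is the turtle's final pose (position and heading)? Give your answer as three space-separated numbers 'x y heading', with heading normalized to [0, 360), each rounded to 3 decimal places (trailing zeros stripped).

Answer: 15 -22 0

Derivation:
Executing turtle program step by step:
Start: pos=(0,0), heading=0, pen down
PD: pen down
FD 9: (0,0) -> (9,0) [heading=0, draw]
FD 7: (9,0) -> (16,0) [heading=0, draw]
FD 4: (16,0) -> (20,0) [heading=0, draw]
RT 90: heading 0 -> 270
PU: pen up
FD 13: (20,0) -> (20,-13) [heading=270, move]
FD 9: (20,-13) -> (20,-22) [heading=270, move]
RT 270: heading 270 -> 0
LT 270: heading 0 -> 270
RT 270: heading 270 -> 0
BK 5: (20,-22) -> (15,-22) [heading=0, move]
RT 270: heading 0 -> 90
RT 180: heading 90 -> 270
LT 90: heading 270 -> 0
Final: pos=(15,-22), heading=0, 3 segment(s) drawn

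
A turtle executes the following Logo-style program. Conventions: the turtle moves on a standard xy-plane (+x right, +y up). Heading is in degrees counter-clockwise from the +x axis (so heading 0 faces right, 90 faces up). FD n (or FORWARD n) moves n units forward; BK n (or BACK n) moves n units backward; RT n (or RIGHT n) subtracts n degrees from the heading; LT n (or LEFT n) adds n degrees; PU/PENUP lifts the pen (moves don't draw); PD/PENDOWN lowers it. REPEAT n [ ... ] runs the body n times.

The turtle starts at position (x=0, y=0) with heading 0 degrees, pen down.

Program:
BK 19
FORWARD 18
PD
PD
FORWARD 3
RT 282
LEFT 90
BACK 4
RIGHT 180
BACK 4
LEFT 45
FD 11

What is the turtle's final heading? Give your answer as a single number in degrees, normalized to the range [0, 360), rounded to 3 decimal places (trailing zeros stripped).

Executing turtle program step by step:
Start: pos=(0,0), heading=0, pen down
BK 19: (0,0) -> (-19,0) [heading=0, draw]
FD 18: (-19,0) -> (-1,0) [heading=0, draw]
PD: pen down
PD: pen down
FD 3: (-1,0) -> (2,0) [heading=0, draw]
RT 282: heading 0 -> 78
LT 90: heading 78 -> 168
BK 4: (2,0) -> (5.913,-0.832) [heading=168, draw]
RT 180: heading 168 -> 348
BK 4: (5.913,-0.832) -> (2,0) [heading=348, draw]
LT 45: heading 348 -> 33
FD 11: (2,0) -> (11.225,5.991) [heading=33, draw]
Final: pos=(11.225,5.991), heading=33, 6 segment(s) drawn

Answer: 33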